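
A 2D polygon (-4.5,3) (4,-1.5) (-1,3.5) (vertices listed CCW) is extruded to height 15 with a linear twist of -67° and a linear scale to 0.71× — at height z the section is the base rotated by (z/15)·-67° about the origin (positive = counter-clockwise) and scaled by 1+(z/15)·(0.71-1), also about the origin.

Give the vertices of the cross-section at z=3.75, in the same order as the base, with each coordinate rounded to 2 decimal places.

t = z/height = 3.75/15 = 0.25
s = 1 + (scale-1)·z/height = 1 + (0.71-1)·3.75/15 = 0.927500
θ = twist·z/height = -67°·3.75/15 = -16.7500° = -0.292343 rad
cos θ = 0.957571, sin θ = -0.288196 (intermediates below are computed at full precision and shown rounded to 5 d.p.)
v1: (-4.5,3) → rotate → (-3.44448,4.16960) → ×s → (-3.19476,3.86730) → (-3.19,3.87)
v2: (4,-1.5) → rotate → (3.39799,-2.58914) → ×s → (3.15164,-2.40143) → (3.15,-2.40)
v3: (-1,3.5) → rotate → (0.05112,3.63970) → ×s → (0.04741,3.37582) → (0.05,3.38)

Cross-section at z=3.75: (-3.19,3.87) (3.15,-2.40) (0.05,3.38)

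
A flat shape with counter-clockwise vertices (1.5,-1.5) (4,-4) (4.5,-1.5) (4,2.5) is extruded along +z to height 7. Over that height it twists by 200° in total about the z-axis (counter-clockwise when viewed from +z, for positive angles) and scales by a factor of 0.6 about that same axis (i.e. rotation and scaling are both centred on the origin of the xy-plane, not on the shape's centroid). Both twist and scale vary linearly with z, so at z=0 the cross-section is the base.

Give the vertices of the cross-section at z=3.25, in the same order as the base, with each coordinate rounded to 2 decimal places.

t = z/height = 3.25/7 = 0.464286
s = 1 + (scale-1)·z/height = 1 + (0.6-1)·3.25/7 = 0.814286
θ = twist·z/height = 200°·3.25/7 = 92.8571° = 1.620663 rad
cos θ = -0.049846, sin θ = 0.998757 (intermediates below are computed at full precision and shown rounded to 5 d.p.)
v1: (1.5,-1.5) → rotate → (1.42337,1.57290) → ×s → (1.15903,1.28079) → (1.16,1.28)
v2: (4,-4) → rotate → (3.79564,4.19441) → ×s → (3.09074,3.41545) → (3.09,3.42)
v3: (4.5,-1.5) → rotate → (1.27383,4.56917) → ×s → (1.03726,3.72061) → (1.04,3.72)
v4: (4,2.5) → rotate → (-2.69628,3.87041) → ×s → (-2.19554,3.15162) → (-2.20,3.15)

Cross-section at z=3.25: (1.16,1.28) (3.09,3.42) (1.04,3.72) (-2.20,3.15)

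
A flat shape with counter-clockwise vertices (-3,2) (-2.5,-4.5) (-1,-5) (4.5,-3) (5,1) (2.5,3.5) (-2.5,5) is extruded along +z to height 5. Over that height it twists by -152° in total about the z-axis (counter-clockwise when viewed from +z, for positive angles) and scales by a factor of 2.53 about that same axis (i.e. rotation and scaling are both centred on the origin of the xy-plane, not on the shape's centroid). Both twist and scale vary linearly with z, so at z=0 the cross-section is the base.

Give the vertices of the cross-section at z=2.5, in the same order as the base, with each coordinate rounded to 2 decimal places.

Cross-section at z=2.5: (2.14,5.99) (-8.77,2.36) (-8.99,-0.42) (-3.22,-8.99) (3.85,-8.14) (7.06,-2.79) (7.50,6.42)

t = z/height = 2.5/5 = 0.5
s = 1 + (scale-1)·z/height = 1 + (2.53-1)·2.5/5 = 1.765000
θ = twist·z/height = -152°·2.5/5 = -76.0000° = -1.326450 rad
cos θ = 0.241922, sin θ = -0.970296 (intermediates below are computed at full precision and shown rounded to 5 d.p.)
v1: (-3,2) → rotate → (1.21483,3.39473) → ×s → (2.14417,5.99170) → (2.14,5.99)
v2: (-2.5,-4.5) → rotate → (-4.97114,1.33709) → ×s → (-8.77405,2.35997) → (-8.77,2.36)
v3: (-1,-5) → rotate → (-5.09340,-0.23931) → ×s → (-8.98985,-0.42239) → (-8.99,-0.42)
v4: (4.5,-3) → rotate → (-1.82224,-5.09210) → ×s → (-3.21625,-8.98755) → (-3.22,-8.99)
v5: (5,1) → rotate → (2.17991,-4.60956) → ×s → (3.84753,-8.13587) → (3.85,-8.14)
v6: (2.5,3.5) → rotate → (4.00084,-1.57901) → ×s → (7.06148,-2.78696) → (7.06,-2.79)
v7: (-2.5,5) → rotate → (4.24667,3.63535) → ×s → (7.49538,6.41639) → (7.50,6.42)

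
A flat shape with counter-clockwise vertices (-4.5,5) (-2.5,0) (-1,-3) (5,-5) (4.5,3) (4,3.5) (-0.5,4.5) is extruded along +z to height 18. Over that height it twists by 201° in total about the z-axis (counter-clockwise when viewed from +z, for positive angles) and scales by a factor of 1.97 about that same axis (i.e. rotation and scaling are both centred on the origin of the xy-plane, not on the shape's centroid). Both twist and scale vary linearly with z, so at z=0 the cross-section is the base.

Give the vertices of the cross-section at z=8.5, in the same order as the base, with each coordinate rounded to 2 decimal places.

t = z/height = 8.5/18 = 0.472222
s = 1 + (scale-1)·z/height = 1 + (1.97-1)·8.5/18 = 1.458056
θ = twist·z/height = 201°·8.5/18 = 94.9167° = 1.656608 rad
cos θ = -0.085707, sin θ = 0.996320 (intermediates below are computed at full precision and shown rounded to 5 d.p.)
v1: (-4.5,5) → rotate → (-4.59592,-4.91198) → ×s → (-6.70111,-7.16193) → (-6.70,-7.16)
v2: (-2.5,0) → rotate → (0.21427,-2.49080) → ×s → (0.31241,-3.63173) → (0.31,-3.63)
v3: (-1,-3) → rotate → (3.07467,-0.73920) → ×s → (4.48304,-1.07779) → (4.48,-1.08)
v4: (5,-5) → rotate → (4.55307,5.41014) → ×s → (6.63863,7.88828) → (6.64,7.89)
v5: (4.5,3) → rotate → (-3.37464,4.22632) → ×s → (-4.92041,6.16221) → (-4.92,6.16)
v6: (4,3.5) → rotate → (-3.82995,3.68531) → ×s → (-5.58428,5.37338) → (-5.58,5.37)
v7: (-0.5,4.5) → rotate → (-4.44059,-0.88384) → ×s → (-6.47462,-1.28869) → (-6.47,-1.29)

Cross-section at z=8.5: (-6.70,-7.16) (0.31,-3.63) (4.48,-1.08) (6.64,7.89) (-4.92,6.16) (-5.58,5.37) (-6.47,-1.29)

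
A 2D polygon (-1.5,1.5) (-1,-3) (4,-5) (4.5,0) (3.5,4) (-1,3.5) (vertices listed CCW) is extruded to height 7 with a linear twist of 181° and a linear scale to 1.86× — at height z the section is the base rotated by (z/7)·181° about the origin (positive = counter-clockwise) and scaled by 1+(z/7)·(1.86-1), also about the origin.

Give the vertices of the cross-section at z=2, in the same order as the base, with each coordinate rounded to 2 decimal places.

Cross-section at z=2: (-2.62,-0.31) (2.16,-3.29) (7.98,0.05) (3.47,4.40) (-1.21,6.51) (-4.19,1.72)

t = z/height = 2/7 = 0.285714
s = 1 + (scale-1)·z/height = 1 + (1.86-1)·2/7 = 1.245714
θ = twist·z/height = 181°·2/7 = 51.7143° = 0.902585 rad
cos θ = 0.619583, sin θ = 0.784931 (intermediates below are computed at full precision and shown rounded to 5 d.p.)
v1: (-1.5,1.5) → rotate → (-2.10677,-0.24802) → ×s → (-2.62444,-0.30896) → (-2.62,-0.31)
v2: (-1,-3) → rotate → (1.73521,-2.64368) → ×s → (2.16158,-3.29327) → (2.16,-3.29)
v3: (4,-5) → rotate → (6.40299,0.04181) → ×s → (7.97629,0.05208) → (7.98,0.05)
v4: (4.5,0) → rotate → (2.78813,3.53219) → ×s → (3.47321,4.40010) → (3.47,4.40)
v5: (3.5,4) → rotate → (-0.97118,5.22559) → ×s → (-1.20982,6.50959) → (-1.21,6.51)
v6: (-1,3.5) → rotate → (-3.36684,1.38361) → ×s → (-4.19412,1.72358) → (-4.19,1.72)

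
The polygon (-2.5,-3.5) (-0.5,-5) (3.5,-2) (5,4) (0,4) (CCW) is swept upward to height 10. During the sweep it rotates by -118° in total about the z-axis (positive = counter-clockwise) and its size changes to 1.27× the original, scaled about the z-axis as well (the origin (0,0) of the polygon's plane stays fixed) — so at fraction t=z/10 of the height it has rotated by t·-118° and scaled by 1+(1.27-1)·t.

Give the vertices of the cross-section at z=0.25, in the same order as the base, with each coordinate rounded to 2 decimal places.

t = z/height = 0.25/10 = 0.025
s = 1 + (scale-1)·z/height = 1 + (1.27-1)·0.25/10 = 1.006750
θ = twist·z/height = -118°·0.25/10 = -2.9500° = -0.051487 rad
cos θ = 0.998675, sin θ = -0.051464 (intermediates below are computed at full precision and shown rounded to 5 d.p.)
v1: (-2.5,-3.5) → rotate → (-2.67681,-3.36670) → ×s → (-2.69488,-3.38943) → (-2.69,-3.39)
v2: (-0.5,-5) → rotate → (-0.75666,-4.96764) → ×s → (-0.76177,-5.00117) → (-0.76,-5.00)
v3: (3.5,-2) → rotate → (3.39243,-2.17748) → ×s → (3.41533,-2.19217) → (3.42,-2.19)
v4: (5,4) → rotate → (5.19923,3.73738) → ×s → (5.23433,3.76260) → (5.23,3.76)
v5: (0,4) → rotate → (0.20586,3.99470) → ×s → (0.20725,4.02166) → (0.21,4.02)

Cross-section at z=0.25: (-2.69,-3.39) (-0.76,-5.00) (3.42,-2.19) (5.23,3.76) (0.21,4.02)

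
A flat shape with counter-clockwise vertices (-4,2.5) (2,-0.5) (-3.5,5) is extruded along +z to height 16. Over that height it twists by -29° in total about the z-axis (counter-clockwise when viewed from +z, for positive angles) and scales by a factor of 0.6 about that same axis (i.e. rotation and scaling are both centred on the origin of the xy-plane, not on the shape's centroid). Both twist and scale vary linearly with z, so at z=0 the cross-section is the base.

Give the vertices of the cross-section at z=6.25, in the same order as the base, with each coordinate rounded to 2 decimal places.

t = z/height = 6.25/16 = 0.390625
s = 1 + (scale-1)·z/height = 1 + (0.6-1)·6.25/16 = 0.843750
θ = twist·z/height = -29°·6.25/16 = -11.3281° = -0.197713 rad
cos θ = 0.980518, sin θ = -0.196427 (intermediates below are computed at full precision and shown rounded to 5 d.p.)
v1: (-4,2.5) → rotate → (-3.43100,3.23701) → ×s → (-2.89491,2.73122) → (-2.89,2.73)
v2: (2,-0.5) → rotate → (1.86282,-0.88311) → ×s → (1.57176,-0.74513) → (1.57,-0.75)
v3: (-3.5,5) → rotate → (-2.44968,5.59009) → ×s → (-2.06691,4.71664) → (-2.07,4.72)

Cross-section at z=6.25: (-2.89,2.73) (1.57,-0.75) (-2.07,4.72)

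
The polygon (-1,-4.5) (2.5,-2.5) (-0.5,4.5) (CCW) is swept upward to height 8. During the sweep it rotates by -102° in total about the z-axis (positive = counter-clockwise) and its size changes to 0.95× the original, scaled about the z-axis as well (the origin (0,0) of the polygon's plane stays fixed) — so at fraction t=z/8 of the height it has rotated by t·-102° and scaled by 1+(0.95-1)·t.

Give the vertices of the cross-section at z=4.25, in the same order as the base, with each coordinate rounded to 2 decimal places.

Cross-section at z=4.25: (-4.12,-1.77) (-0.55,-3.40) (3.27,2.96)

t = z/height = 4.25/8 = 0.53125
s = 1 + (scale-1)·z/height = 1 + (0.95-1)·4.25/8 = 0.973438
θ = twist·z/height = -102°·4.25/8 = -54.1875° = -0.945750 rad
cos θ = 0.585135, sin θ = -0.810936 (intermediates below are computed at full precision and shown rounded to 5 d.p.)
v1: (-1,-4.5) → rotate → (-4.23435,-1.82217) → ×s → (-4.12187,-1.77377) → (-4.12,-1.77)
v2: (2.5,-2.5) → rotate → (-0.56450,-3.49018) → ×s → (-0.54951,-3.39747) → (-0.55,-3.40)
v3: (-0.5,4.5) → rotate → (3.35665,3.03857) → ×s → (3.26748,2.95786) → (3.27,2.96)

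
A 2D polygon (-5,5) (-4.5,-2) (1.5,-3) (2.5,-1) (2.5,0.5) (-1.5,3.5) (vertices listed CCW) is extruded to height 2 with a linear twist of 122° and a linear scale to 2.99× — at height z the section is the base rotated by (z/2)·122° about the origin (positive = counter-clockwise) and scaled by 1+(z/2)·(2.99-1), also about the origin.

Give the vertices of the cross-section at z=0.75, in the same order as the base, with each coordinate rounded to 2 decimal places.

Cross-section at z=0.75: (-12.35,-0.16) (-2.98,-8.07) (5.58,-1.78) (4.30,1.91) (2.42,3.74) (-6.21,2.39)

t = z/height = 0.75/2 = 0.375
s = 1 + (scale-1)·z/height = 1 + (2.99-1)·0.75/2 = 1.746250
θ = twist·z/height = 122°·0.75/2 = 45.7500° = 0.798488 rad
cos θ = 0.697790, sin θ = 0.716302 (intermediates below are computed at full precision and shown rounded to 5 d.p.)
v1: (-5,5) → rotate → (-7.07046,-0.09256) → ×s → (-12.34679,-0.16163) → (-12.35,-0.16)
v2: (-4.5,-2) → rotate → (-1.70745,-4.61894) → ×s → (-2.98164,-8.06582) → (-2.98,-8.07)
v3: (1.5,-3) → rotate → (3.19559,-1.01892) → ×s → (5.58030,-1.77929) → (5.58,-1.78)
v4: (2.5,-1) → rotate → (2.46078,1.09296) → ×s → (4.29713,1.90859) → (4.30,1.91)
v5: (2.5,0.5) → rotate → (1.38633,2.13965) → ×s → (2.42087,3.73636) → (2.42,3.74)
v6: (-1.5,3.5) → rotate → (-3.55374,1.36781) → ×s → (-6.20572,2.38854) → (-6.21,2.39)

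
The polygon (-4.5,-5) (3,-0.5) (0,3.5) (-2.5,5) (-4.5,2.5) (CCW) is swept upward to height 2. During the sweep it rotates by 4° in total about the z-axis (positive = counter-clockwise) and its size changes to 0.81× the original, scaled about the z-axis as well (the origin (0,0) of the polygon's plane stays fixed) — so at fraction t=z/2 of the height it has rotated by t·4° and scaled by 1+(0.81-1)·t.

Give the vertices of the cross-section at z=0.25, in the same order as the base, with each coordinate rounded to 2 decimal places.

t = z/height = 0.25/2 = 0.125
s = 1 + (scale-1)·z/height = 1 + (0.81-1)·0.25/2 = 0.976250
θ = twist·z/height = 4°·0.25/2 = 0.5000° = 0.008727 rad
cos θ = 0.999962, sin θ = 0.008727 (intermediates below are computed at full precision and shown rounded to 5 d.p.)
v1: (-4.5,-5) → rotate → (-4.45620,-5.03908) → ×s → (-4.35036,-4.91940) → (-4.35,-4.92)
v2: (3,-0.5) → rotate → (3.00425,-0.47380) → ×s → (2.93290,-0.46255) → (2.93,-0.46)
v3: (0,3.5) → rotate → (-0.03054,3.49987) → ×s → (-0.02982,3.41674) → (-0.03,3.42)
v4: (-2.5,5) → rotate → (-2.54354,4.97799) → ×s → (-2.48313,4.85977) → (-2.48,4.86)
v5: (-4.5,2.5) → rotate → (-4.52164,2.46064) → ×s → (-4.41426,2.40220) → (-4.41,2.40)

Cross-section at z=0.25: (-4.35,-4.92) (2.93,-0.46) (-0.03,3.42) (-2.48,4.86) (-4.41,2.40)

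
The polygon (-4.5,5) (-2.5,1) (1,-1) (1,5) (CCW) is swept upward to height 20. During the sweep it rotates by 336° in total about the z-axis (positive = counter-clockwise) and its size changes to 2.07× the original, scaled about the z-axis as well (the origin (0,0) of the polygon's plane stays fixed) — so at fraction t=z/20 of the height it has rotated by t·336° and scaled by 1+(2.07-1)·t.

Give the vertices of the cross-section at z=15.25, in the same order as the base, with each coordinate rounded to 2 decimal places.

Cross-section at z=15.25: (10.77,5.77) (2.85,3.98) (-2.20,-1.33) (8.38,-3.93)

t = z/height = 15.25/20 = 0.7625
s = 1 + (scale-1)·z/height = 1 + (2.07-1)·15.25/20 = 1.815875
θ = twist·z/height = 336°·15.25/20 = 256.2000° = 4.471534 rad
cos θ = -0.238533, sin θ = -0.971134 (intermediates below are computed at full precision and shown rounded to 5 d.p.)
v1: (-4.5,5) → rotate → (5.92907,3.17744) → ×s → (10.76645,5.76983) → (10.77,5.77)
v2: (-2.5,1) → rotate → (1.56747,2.18930) → ×s → (2.84633,3.97550) → (2.85,3.98)
v3: (1,-1) → rotate → (-1.20967,-0.73260) → ×s → (-2.19661,-1.33031) → (-2.20,-1.33)
v4: (1,5) → rotate → (4.61714,-2.16380) → ×s → (8.38415,-3.92919) → (8.38,-3.93)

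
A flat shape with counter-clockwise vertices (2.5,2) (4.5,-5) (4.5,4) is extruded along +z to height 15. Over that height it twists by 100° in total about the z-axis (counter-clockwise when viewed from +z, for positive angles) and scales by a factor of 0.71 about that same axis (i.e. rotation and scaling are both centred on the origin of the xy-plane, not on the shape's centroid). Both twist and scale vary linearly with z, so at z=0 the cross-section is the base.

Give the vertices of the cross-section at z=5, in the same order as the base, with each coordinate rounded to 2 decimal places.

t = z/height = 5/15 = 0.333333
s = 1 + (scale-1)·z/height = 1 + (0.71-1)·5/15 = 0.903333
θ = twist·z/height = 100°·5/15 = 33.3333° = 0.581776 rad
cos θ = 0.835488, sin θ = 0.549509 (intermediates below are computed at full precision and shown rounded to 5 d.p.)
v1: (2.5,2) → rotate → (0.98970,3.04475) → ×s → (0.89403,2.75042) → (0.89,2.75)
v2: (4.5,-5) → rotate → (6.50724,-1.70465) → ×s → (5.87821,-1.53987) → (5.88,-1.54)
v3: (4.5,4) → rotate → (1.56166,5.81474) → ×s → (1.41070,5.25265) → (1.41,5.25)

Cross-section at z=5: (0.89,2.75) (5.88,-1.54) (1.41,5.25)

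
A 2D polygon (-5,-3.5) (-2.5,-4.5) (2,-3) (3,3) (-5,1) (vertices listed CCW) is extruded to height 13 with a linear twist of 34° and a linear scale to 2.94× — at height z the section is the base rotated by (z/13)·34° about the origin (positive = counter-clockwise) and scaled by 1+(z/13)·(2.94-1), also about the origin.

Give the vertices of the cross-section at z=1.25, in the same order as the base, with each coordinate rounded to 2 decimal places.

t = z/height = 1.25/13 = 0.0961538
s = 1 + (scale-1)·z/height = 1 + (2.94-1)·1.25/13 = 1.186538
θ = twist·z/height = 34°·1.25/13 = 3.2692° = 0.057059 rad
cos θ = 0.998373, sin θ = 0.057028 (intermediates below are computed at full precision and shown rounded to 5 d.p.)
v1: (-5,-3.5) → rotate → (-4.79227,-3.77944) → ×s → (-5.68621,-4.48446) → (-5.69,-4.48)
v2: (-2.5,-4.5) → rotate → (-2.23931,-4.63525) → ×s → (-2.65702,-5.49990) → (-2.66,-5.50)
v3: (2,-3) → rotate → (2.16783,-2.88106) → ×s → (2.57221,-3.41849) → (2.57,-3.42)
v4: (3,3) → rotate → (2.82403,3.16620) → ×s → (3.35083,3.75682) → (3.35,3.76)
v5: (-5,1) → rotate → (-5.04889,0.71323) → ×s → (-5.99070,0.84628) → (-5.99,0.85)

Cross-section at z=1.25: (-5.69,-4.48) (-2.66,-5.50) (2.57,-3.42) (3.35,3.76) (-5.99,0.85)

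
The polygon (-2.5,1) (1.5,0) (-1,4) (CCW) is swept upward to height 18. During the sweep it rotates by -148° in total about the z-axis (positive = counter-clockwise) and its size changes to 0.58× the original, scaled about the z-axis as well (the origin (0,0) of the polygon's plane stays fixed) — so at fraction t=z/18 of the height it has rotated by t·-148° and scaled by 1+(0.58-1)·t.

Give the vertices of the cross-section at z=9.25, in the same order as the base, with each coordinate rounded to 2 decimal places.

t = z/height = 9.25/18 = 0.513889
s = 1 + (scale-1)·z/height = 1 + (0.58-1)·9.25/18 = 0.784167
θ = twist·z/height = -148°·9.25/18 = -76.0556° = -1.327420 rad
cos θ = 0.240981, sin θ = -0.970530 (intermediates below are computed at full precision and shown rounded to 5 d.p.)
v1: (-2.5,1) → rotate → (0.36808,2.66731) → ×s → (0.28863,2.09161) → (0.29,2.09)
v2: (1.5,0) → rotate → (0.36147,-1.45579) → ×s → (0.28345,-1.14159) → (0.28,-1.14)
v3: (-1,4) → rotate → (3.64114,1.93445) → ×s → (2.85526,1.51693) → (2.86,1.52)

Cross-section at z=9.25: (0.29,2.09) (0.28,-1.14) (2.86,1.52)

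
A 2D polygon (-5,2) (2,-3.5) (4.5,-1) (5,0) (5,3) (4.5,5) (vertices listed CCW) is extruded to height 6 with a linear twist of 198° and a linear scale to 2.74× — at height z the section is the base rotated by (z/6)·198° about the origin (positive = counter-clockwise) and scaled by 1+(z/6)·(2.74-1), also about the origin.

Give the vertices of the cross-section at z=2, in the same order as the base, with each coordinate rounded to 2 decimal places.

t = z/height = 2/6 = 0.333333
s = 1 + (scale-1)·z/height = 1 + (2.74-1)·2/6 = 1.580000
θ = twist·z/height = 198°·2/6 = 66.0000° = 1.151917 rad
cos θ = 0.406737, sin θ = 0.913545 (intermediates below are computed at full precision and shown rounded to 5 d.p.)
v1: (-5,2) → rotate → (-3.86077,-3.75425) → ×s → (-6.10002,-5.93172) → (-6.10,-5.93)
v2: (2,-3.5) → rotate → (4.01088,0.40351) → ×s → (6.33719,0.63755) → (6.34,0.64)
v3: (4.5,-1) → rotate → (2.74386,3.70422) → ×s → (4.33530,5.85266) → (4.34,5.85)
v4: (5,0) → rotate → (2.03368,4.56773) → ×s → (3.21322,7.21701) → (3.21,7.22)
v5: (5,3) → rotate → (-0.70695,5.78794) → ×s → (-1.11699,9.14494) → (-1.12,9.14)
v6: (4.5,5) → rotate → (-2.73741,6.14464) → ×s → (-4.32511,9.70853) → (-4.33,9.71)

Cross-section at z=2: (-6.10,-5.93) (6.34,0.64) (4.34,5.85) (3.21,7.22) (-1.12,9.14) (-4.33,9.71)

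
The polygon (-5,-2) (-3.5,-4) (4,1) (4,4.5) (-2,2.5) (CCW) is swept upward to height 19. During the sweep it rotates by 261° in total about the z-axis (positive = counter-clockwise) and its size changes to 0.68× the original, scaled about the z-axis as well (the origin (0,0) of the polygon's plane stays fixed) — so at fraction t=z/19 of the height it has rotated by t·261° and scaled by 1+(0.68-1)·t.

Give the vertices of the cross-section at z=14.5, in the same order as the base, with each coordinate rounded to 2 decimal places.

Cross-section at z=14.5: (3.07,2.67) (1.50,3.72) (-2.61,-1.71) (-1.74,-4.21) (2.05,-1.29)

t = z/height = 14.5/19 = 0.763158
s = 1 + (scale-1)·z/height = 1 + (0.68-1)·14.5/19 = 0.755789
θ = twist·z/height = 261°·14.5/19 = 199.1842° = 3.476420 rad
cos θ = -0.944467, sin θ = -0.328606 (intermediates below are computed at full precision and shown rounded to 5 d.p.)
v1: (-5,-2) → rotate → (4.06512,3.53197) → ×s → (3.07238,2.66942) → (3.07,2.67)
v2: (-3.5,-4) → rotate → (1.99121,4.92799) → ×s → (1.50493,3.72452) → (1.50,3.72)
v3: (4,1) → rotate → (-3.44926,-2.25889) → ×s → (-2.60692,-1.70725) → (-2.61,-1.71)
v4: (4,4.5) → rotate → (-2.29914,-5.56453) → ×s → (-1.73767,-4.20561) → (-1.74,-4.21)
v5: (-2,2.5) → rotate → (2.71045,-1.70395) → ×s → (2.04853,-1.28783) → (2.05,-1.29)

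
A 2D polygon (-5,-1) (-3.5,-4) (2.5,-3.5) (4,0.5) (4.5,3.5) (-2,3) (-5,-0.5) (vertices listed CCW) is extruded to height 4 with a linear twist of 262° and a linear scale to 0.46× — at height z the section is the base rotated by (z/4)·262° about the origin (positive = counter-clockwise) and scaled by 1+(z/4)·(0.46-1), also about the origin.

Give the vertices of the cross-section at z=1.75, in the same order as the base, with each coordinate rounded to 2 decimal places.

t = z/height = 1.75/4 = 0.4375
s = 1 + (scale-1)·z/height = 1 + (0.46-1)·1.75/4 = 0.763750
θ = twist·z/height = 262°·1.75/4 = 114.6250° = 2.000584 rad
cos θ = -0.416677, sin θ = 0.909054 (intermediates below are computed at full precision and shown rounded to 5 d.p.)
v1: (-5,-1) → rotate → (2.99244,-4.12859) → ×s → (2.28548,-3.15321) → (2.29,-3.15)
v2: (-3.5,-4) → rotate → (5.09459,-1.51498) → ×s → (3.89099,-1.15707) → (3.89,-1.16)
v3: (2.5,-3.5) → rotate → (2.14000,3.73101) → ×s → (1.63442,2.84956) → (1.63,2.85)
v4: (4,0.5) → rotate → (-2.12124,3.42788) → ×s → (-1.62009,2.61804) → (-1.62,2.62)
v5: (4.5,3.5) → rotate → (-5.05674,2.63237) → ×s → (-3.86208,2.01048) → (-3.86,2.01)
v6: (-2,3) → rotate → (-1.89381,-3.06814) → ×s → (-1.44640,-2.34329) → (-1.45,-2.34)
v7: (-5,-0.5) → rotate → (2.53791,-4.33693) → ×s → (1.93833,-3.31233) → (1.94,-3.31)

Cross-section at z=1.75: (2.29,-3.15) (3.89,-1.16) (1.63,2.85) (-1.62,2.62) (-3.86,2.01) (-1.45,-2.34) (1.94,-3.31)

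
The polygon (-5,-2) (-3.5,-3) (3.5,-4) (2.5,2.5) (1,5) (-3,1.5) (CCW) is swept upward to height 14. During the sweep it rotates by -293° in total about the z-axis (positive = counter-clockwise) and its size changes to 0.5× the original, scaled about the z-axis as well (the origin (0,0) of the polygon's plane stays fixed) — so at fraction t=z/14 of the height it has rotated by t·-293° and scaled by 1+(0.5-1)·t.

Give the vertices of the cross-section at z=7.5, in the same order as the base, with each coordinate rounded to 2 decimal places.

t = z/height = 7.5/14 = 0.535714
s = 1 + (scale-1)·z/height = 1 + (0.5-1)·7.5/14 = 0.732143
θ = twist·z/height = -293°·7.5/14 = -156.9643° = -2.739544 rad
cos θ = -0.920261, sin θ = -0.391305 (intermediates below are computed at full precision and shown rounded to 5 d.p.)
v1: (-5,-2) → rotate → (3.81870,3.79705) → ×s → (2.79583,2.77998) → (2.80,2.78)
v2: (-3.5,-3) → rotate → (2.04700,4.13035) → ×s → (1.49870,3.02401) → (1.50,3.02)
v3: (3.5,-4) → rotate → (-4.78613,2.31148) → ×s → (-3.50413,1.69233) → (-3.50,1.69)
v4: (2.5,2.5) → rotate → (-1.32239,-3.27891) → ×s → (-0.96818,-2.40063) → (-0.97,-2.40)
v5: (1,5) → rotate → (1.03626,-4.99261) → ×s → (0.75869,-3.65530) → (0.76,-3.66)
v6: (-3,1.5) → rotate → (3.34774,-0.20648) → ×s → (2.45102,-0.15117) → (2.45,-0.15)

Cross-section at z=7.5: (2.80,2.78) (1.50,3.02) (-3.50,1.69) (-0.97,-2.40) (0.76,-3.66) (2.45,-0.15)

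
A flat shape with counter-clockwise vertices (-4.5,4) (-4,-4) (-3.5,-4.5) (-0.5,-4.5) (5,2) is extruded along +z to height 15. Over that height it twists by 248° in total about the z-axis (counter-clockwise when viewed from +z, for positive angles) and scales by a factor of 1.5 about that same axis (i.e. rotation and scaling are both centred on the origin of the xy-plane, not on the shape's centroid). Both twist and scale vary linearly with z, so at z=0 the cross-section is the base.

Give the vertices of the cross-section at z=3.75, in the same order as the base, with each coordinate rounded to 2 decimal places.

t = z/height = 3.75/15 = 0.25
s = 1 + (scale-1)·z/height = 1 + (1.5-1)·3.75/15 = 1.125000
θ = twist·z/height = 248°·3.75/15 = 62.0000° = 1.082104 rad
cos θ = 0.469472, sin θ = 0.882948 (intermediates below are computed at full precision and shown rounded to 5 d.p.)
v1: (-4.5,4) → rotate → (-5.64441,-2.09538) → ×s → (-6.34996,-2.35730) → (-6.35,-2.36)
v2: (-4,-4) → rotate → (1.65390,-5.40968) → ×s → (1.86064,-6.08589) → (1.86,-6.09)
v3: (-3.5,-4.5) → rotate → (2.33011,-5.20294) → ×s → (2.62138,-5.85331) → (2.62,-5.85)
v4: (-0.5,-4.5) → rotate → (3.73853,-2.55410) → ×s → (4.20584,-2.87336) → (4.21,-2.87)
v5: (5,2) → rotate → (0.58146,5.35368) → ×s → (0.65415,6.02289) → (0.65,6.02)

Cross-section at z=3.75: (-6.35,-2.36) (1.86,-6.09) (2.62,-5.85) (4.21,-2.87) (0.65,6.02)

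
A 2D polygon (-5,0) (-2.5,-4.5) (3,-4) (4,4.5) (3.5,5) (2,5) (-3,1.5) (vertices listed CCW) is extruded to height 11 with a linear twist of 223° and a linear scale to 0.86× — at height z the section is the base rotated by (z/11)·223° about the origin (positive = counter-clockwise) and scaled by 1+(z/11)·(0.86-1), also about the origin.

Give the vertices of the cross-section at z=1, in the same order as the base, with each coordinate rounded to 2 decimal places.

t = z/height = 1/11 = 0.0909091
s = 1 + (scale-1)·z/height = 1 + (0.86-1)·1/11 = 0.987273
θ = twist·z/height = 223°·1/11 = 20.2727° = 0.353826 rad
cos θ = 0.938054, sin θ = 0.346489 (intermediates below are computed at full precision and shown rounded to 5 d.p.)
v1: (-5,0) → rotate → (-4.69027,-1.73245) → ×s → (-4.63058,-1.71040) → (-4.63,-1.71)
v2: (-2.5,-4.5) → rotate → (-0.78593,-5.08747) → ×s → (-0.77593,-5.02272) → (-0.78,-5.02)
v3: (3,-4) → rotate → (4.20012,-2.71275) → ×s → (4.14666,-2.67822) → (4.15,-2.68)
v4: (4,4.5) → rotate → (2.19301,5.60720) → ×s → (2.16510,5.53584) → (2.17,5.54)
v5: (3.5,5) → rotate → (1.55074,5.90298) → ×s → (1.53101,5.82785) → (1.53,5.83)
v6: (2,5) → rotate → (0.14366,5.38325) → ×s → (0.14183,5.31473) → (0.14,5.31)
v7: (-3,1.5) → rotate → (-3.33390,0.36761) → ×s → (-3.29146,0.36293) → (-3.29,0.36)

Cross-section at z=1: (-4.63,-1.71) (-0.78,-5.02) (4.15,-2.68) (2.17,5.54) (1.53,5.83) (0.14,5.31) (-3.29,0.36)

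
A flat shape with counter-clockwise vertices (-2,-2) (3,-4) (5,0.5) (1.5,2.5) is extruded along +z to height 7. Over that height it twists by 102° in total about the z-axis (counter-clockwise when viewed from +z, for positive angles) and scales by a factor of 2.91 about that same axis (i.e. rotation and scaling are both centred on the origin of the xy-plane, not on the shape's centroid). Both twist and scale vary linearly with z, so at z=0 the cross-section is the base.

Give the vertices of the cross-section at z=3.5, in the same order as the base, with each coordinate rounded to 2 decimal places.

t = z/height = 3.5/7 = 0.5
s = 1 + (scale-1)·z/height = 1 + (2.91-1)·3.5/7 = 1.955000
θ = twist·z/height = 102°·3.5/7 = 51.0000° = 0.890118 rad
cos θ = 0.629320, sin θ = 0.777146 (intermediates below are computed at full precision and shown rounded to 5 d.p.)
v1: (-2,-2) → rotate → (0.29565,-2.81293) → ×s → (0.57800,-5.49928) → (0.58,-5.50)
v2: (3,-4) → rotate → (4.99655,-0.18584) → ×s → (9.76825,-0.36332) → (9.77,-0.36)
v3: (5,0.5) → rotate → (2.75803,4.20039) → ×s → (5.39195,8.21176) → (5.39,8.21)
v4: (1.5,2.5) → rotate → (-0.99888,2.73902) → ×s → (-1.95282,5.35478) → (-1.95,5.35)

Cross-section at z=3.5: (0.58,-5.50) (9.77,-0.36) (5.39,8.21) (-1.95,5.35)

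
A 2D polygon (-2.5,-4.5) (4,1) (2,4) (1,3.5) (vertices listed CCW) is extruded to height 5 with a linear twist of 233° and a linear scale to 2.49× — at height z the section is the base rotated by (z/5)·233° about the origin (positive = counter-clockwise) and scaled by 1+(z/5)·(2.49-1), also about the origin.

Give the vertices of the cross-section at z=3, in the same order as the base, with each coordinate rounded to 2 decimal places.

Cross-section at z=3: (9.12,3.45) (-7.01,3.44) (-7.78,-3.34) (-5.73,-3.84)

t = z/height = 3/5 = 0.6
s = 1 + (scale-1)·z/height = 1 + (2.49-1)·3/5 = 1.894000
θ = twist·z/height = 233°·3/5 = 139.8000° = 2.439970 rad
cos θ = -0.763796, sin θ = 0.645458 (intermediates below are computed at full precision and shown rounded to 5 d.p.)
v1: (-2.5,-4.5) → rotate → (4.81405,1.82344) → ×s → (9.11781,3.45359) → (9.12,3.45)
v2: (4,1) → rotate → (-3.70064,1.81803) → ×s → (-7.00902,3.44336) → (-7.01,3.44)
v3: (2,4) → rotate → (-4.10942,-1.76427) → ×s → (-7.78325,-3.34152) → (-7.78,-3.34)
v4: (1,3.5) → rotate → (-3.02290,-2.02783) → ×s → (-5.72537,-3.84071) → (-5.73,-3.84)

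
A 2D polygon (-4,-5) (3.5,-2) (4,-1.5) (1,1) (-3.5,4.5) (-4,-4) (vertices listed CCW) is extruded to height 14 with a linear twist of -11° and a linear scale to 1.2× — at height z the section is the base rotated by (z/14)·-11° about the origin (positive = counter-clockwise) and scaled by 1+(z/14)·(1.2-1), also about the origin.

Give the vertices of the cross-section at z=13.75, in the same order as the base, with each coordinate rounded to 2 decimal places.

t = z/height = 13.75/14 = 0.982143
s = 1 + (scale-1)·z/height = 1 + (1.2-1)·13.75/14 = 1.196429
θ = twist·z/height = -11°·13.75/14 = -10.8036° = -0.188558 rad
cos θ = 0.982276, sin θ = -0.187443 (intermediates below are computed at full precision and shown rounded to 5 d.p.)
v1: (-4,-5) → rotate → (-4.86631,-4.16161) → ×s → (-5.82220,-4.97907) → (-5.82,-4.98)
v2: (3.5,-2) → rotate → (3.06308,-2.62060) → ×s → (3.66476,-3.13536) → (3.66,-3.14)
v3: (4,-1.5) → rotate → (3.64794,-2.22318) → ×s → (4.36450,-2.65988) → (4.36,-2.66)
v4: (1,1) → rotate → (1.16972,0.79483) → ×s → (1.39948,0.95096) → (1.40,0.95)
v5: (-3.5,4.5) → rotate → (-2.59447,5.07629) → ×s → (-3.10410,6.07342) → (-3.10,6.07)
v6: (-4,-4) → rotate → (-4.67887,-3.17933) → ×s → (-5.59794,-3.80384) → (-5.60,-3.80)

Cross-section at z=13.75: (-5.82,-4.98) (3.66,-3.14) (4.36,-2.66) (1.40,0.95) (-3.10,6.07) (-5.60,-3.80)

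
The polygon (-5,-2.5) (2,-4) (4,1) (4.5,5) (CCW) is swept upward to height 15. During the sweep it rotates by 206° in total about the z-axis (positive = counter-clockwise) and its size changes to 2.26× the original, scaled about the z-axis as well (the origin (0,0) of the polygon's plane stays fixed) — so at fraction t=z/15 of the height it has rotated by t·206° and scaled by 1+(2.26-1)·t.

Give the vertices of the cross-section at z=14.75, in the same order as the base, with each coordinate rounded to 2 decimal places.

Cross-section at z=14.75: (8.19,9.47) (-7.57,6.55) (-7.41,-5.50) (-5.01,-14.20)

t = z/height = 14.75/15 = 0.983333
s = 1 + (scale-1)·z/height = 1 + (2.26-1)·14.75/15 = 2.239000
θ = twist·z/height = 206°·14.75/15 = 202.5667° = 3.535455 rad
cos θ = -0.923434, sin θ = -0.383758 (intermediates below are computed at full precision and shown rounded to 5 d.p.)
v1: (-5,-2.5) → rotate → (3.65777,4.22737) → ×s → (8.18975,9.46509) → (8.19,9.47)
v2: (2,-4) → rotate → (-3.38190,2.92622) → ×s → (-7.57207,6.55180) → (-7.57,6.55)
v3: (4,1) → rotate → (-3.30998,-2.45847) → ×s → (-7.41104,-5.50451) → (-7.41,-5.50)
v4: (4.5,5) → rotate → (-2.23666,-6.34408) → ×s → (-5.00788,-14.20439) → (-5.01,-14.20)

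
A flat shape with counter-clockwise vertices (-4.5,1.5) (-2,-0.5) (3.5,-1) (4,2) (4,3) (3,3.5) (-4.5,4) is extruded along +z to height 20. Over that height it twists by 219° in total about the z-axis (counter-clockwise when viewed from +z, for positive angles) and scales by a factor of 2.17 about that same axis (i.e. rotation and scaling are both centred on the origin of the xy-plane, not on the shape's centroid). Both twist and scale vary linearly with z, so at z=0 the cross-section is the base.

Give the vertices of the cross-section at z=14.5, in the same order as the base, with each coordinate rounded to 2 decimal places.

t = z/height = 14.5/20 = 0.725
s = 1 + (scale-1)·z/height = 1 + (2.17-1)·14.5/20 = 1.848250
θ = twist·z/height = 219°·14.5/20 = 158.7750° = 2.771147 rad
cos θ = -0.932166, sin θ = 0.362031 (intermediates below are computed at full precision and shown rounded to 5 d.p.)
v1: (-4.5,1.5) → rotate → (3.65170,-3.02739) → ×s → (6.74925,-5.59537) → (6.75,-5.60)
v2: (-2,-0.5) → rotate → (2.04535,-0.25798) → ×s → (3.78031,-0.47681) → (3.78,-0.48)
v3: (3.5,-1) → rotate → (-2.90055,2.19928) → ×s → (-5.36094,4.06481) → (-5.36,4.06)
v4: (4,2) → rotate → (-4.45273,-0.41621) → ×s → (-8.22975,-0.76925) → (-8.23,-0.77)
v5: (4,3) → rotate → (-4.81476,-1.34837) → ×s → (-8.89888,-2.49213) → (-8.90,-2.49)
v6: (3,3.5) → rotate → (-4.06361,-2.17649) → ×s → (-7.51056,-4.02269) → (-7.51,-4.02)
v7: (-4.5,4) → rotate → (2.74662,-5.35780) → ×s → (5.07644,-9.90256) → (5.08,-9.90)

Cross-section at z=14.5: (6.75,-5.60) (3.78,-0.48) (-5.36,4.06) (-8.23,-0.77) (-8.90,-2.49) (-7.51,-4.02) (5.08,-9.90)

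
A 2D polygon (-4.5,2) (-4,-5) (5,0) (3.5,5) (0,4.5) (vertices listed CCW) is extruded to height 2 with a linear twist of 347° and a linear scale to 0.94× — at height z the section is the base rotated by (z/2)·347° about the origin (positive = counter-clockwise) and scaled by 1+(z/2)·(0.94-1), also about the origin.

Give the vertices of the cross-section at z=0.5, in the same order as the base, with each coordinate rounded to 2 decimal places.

t = z/height = 0.5/2 = 0.25
s = 1 + (scale-1)·z/height = 1 + (0.94-1)·0.5/2 = 0.985000
θ = twist·z/height = 347°·0.5/2 = 86.7500° = 1.514073 rad
cos θ = 0.056693, sin θ = 0.998392 (intermediates below are computed at full precision and shown rounded to 5 d.p.)
v1: (-4.5,2) → rotate → (-2.25190,-4.37938) → ×s → (-2.21812,-4.31369) → (-2.22,-4.31)
v2: (-4,-5) → rotate → (4.76519,-4.27703) → ×s → (4.69371,-4.21288) → (4.69,-4.21)
v3: (5,0) → rotate → (0.28346,4.99196) → ×s → (0.27921,4.91708) → (0.28,4.92)
v4: (3.5,5) → rotate → (-4.79353,3.77783) → ×s → (-4.72163,3.72117) → (-4.72,3.72)
v5: (0,4.5) → rotate → (-4.49276,0.25512) → ×s → (-4.42537,0.25129) → (-4.43,0.25)

Cross-section at z=0.5: (-2.22,-4.31) (4.69,-4.21) (0.28,4.92) (-4.72,3.72) (-4.43,0.25)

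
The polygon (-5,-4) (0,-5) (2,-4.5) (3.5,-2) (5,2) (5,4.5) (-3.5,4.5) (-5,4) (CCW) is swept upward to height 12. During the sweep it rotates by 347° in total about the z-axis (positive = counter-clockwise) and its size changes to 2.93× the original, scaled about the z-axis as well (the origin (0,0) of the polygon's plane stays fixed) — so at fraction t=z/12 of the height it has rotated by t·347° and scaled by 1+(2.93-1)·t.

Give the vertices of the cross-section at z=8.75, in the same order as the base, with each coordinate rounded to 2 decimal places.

t = z/height = 8.75/12 = 0.729167
s = 1 + (scale-1)·z/height = 1 + (2.93-1)·8.75/12 = 2.407292
θ = twist·z/height = 347°·8.75/12 = 253.0208° = 4.416047 rad
cos θ = -0.292024, sin θ = -0.956411 (intermediates below are computed at full precision and shown rounded to 5 d.p.)
v1: (-5,-4) → rotate → (-2.36552,5.95015) → ×s → (-5.69451,14.32375) → (-5.69,14.32)
v2: (0,-5) → rotate → (-4.78206,1.46012) → ×s → (-11.51180,3.51493) → (-11.51,3.51)
v3: (2,-4.5) → rotate → (-4.88790,-0.59871) → ×s → (-11.76659,-1.44128) → (-11.77,-1.44)
v4: (3.5,-2) → rotate → (-2.93491,-2.76339) → ×s → (-7.06517,-6.65229) → (-7.07,-6.65)
v5: (5,2) → rotate → (0.45270,-5.36610) → ×s → (1.08979,-12.91777) → (1.09,-12.92)
v6: (5,4.5) → rotate → (2.84373,-6.09616) → ×s → (6.84569,-14.67524) → (6.85,-14.68)
v7: (-3.5,4.5) → rotate → (5.32593,2.03333) → ×s → (12.82108,4.89482) → (12.82,4.89)
v8: (-5,4) → rotate → (5.28576,3.61396) → ×s → (12.72438,8.69985) → (12.72,8.70)

Cross-section at z=8.75: (-5.69,14.32) (-11.51,3.51) (-11.77,-1.44) (-7.07,-6.65) (1.09,-12.92) (6.85,-14.68) (12.82,4.89) (12.72,8.70)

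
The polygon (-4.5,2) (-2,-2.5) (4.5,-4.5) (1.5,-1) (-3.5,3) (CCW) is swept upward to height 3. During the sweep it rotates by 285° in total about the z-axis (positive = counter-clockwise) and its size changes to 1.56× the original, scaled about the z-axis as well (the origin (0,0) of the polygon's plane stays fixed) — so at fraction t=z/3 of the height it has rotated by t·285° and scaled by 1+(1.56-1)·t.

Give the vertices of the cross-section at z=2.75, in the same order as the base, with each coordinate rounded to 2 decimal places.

Cross-section at z=2.75: (4.03,6.27) (-3.28,3.57) (-7.77,-5.69) (-1.84,-2.01) (5.29,4.54)

t = z/height = 2.75/3 = 0.916667
s = 1 + (scale-1)·z/height = 1 + (1.56-1)·2.75/3 = 1.513333
θ = twist·z/height = 285°·2.75/3 = 261.2500° = 4.559673 rad
cos θ = -0.152123, sin θ = -0.988362 (intermediates below are computed at full precision and shown rounded to 5 d.p.)
v1: (-4.5,2) → rotate → (2.66128,4.14338) → ×s → (4.02740,6.27032) → (4.03,6.27)
v2: (-2,-2.5) → rotate → (-2.16666,2.35703) → ×s → (-3.27887,3.56697) → (-3.28,3.57)
v3: (4.5,-4.5) → rotate → (-5.13218,-3.76307) → ×s → (-7.76670,-5.69478) → (-7.77,-5.69)
v4: (1.5,-1) → rotate → (-1.21655,-1.33042) → ×s → (-1.84104,-2.01337) → (-1.84,-2.01)
v5: (-3.5,3) → rotate → (3.49752,3.00290) → ×s → (5.29291,4.54438) → (5.29,4.54)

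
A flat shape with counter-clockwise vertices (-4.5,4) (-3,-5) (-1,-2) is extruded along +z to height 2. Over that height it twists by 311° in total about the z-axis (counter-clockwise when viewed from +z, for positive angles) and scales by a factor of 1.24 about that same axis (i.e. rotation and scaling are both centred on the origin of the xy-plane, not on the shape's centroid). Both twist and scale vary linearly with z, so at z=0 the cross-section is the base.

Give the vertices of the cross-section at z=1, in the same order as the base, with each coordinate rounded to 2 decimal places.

Cross-section at z=1: (2.73,-6.17) (5.38,3.70) (1.95,1.57)

t = z/height = 1/2 = 0.5
s = 1 + (scale-1)·z/height = 1 + (1.24-1)·1/2 = 1.120000
θ = twist·z/height = 311°·1/2 = 155.5000° = 2.713987 rad
cos θ = -0.909961, sin θ = 0.414693 (intermediates below are computed at full precision and shown rounded to 5 d.p.)
v1: (-4.5,4) → rotate → (2.43605,-5.50596) → ×s → (2.72838,-6.16668) → (2.73,-6.17)
v2: (-3,-5) → rotate → (4.80335,3.30573) → ×s → (5.37975,3.70241) → (5.38,3.70)
v3: (-1,-2) → rotate → (1.73935,1.40523) → ×s → (1.94807,1.57386) → (1.95,1.57)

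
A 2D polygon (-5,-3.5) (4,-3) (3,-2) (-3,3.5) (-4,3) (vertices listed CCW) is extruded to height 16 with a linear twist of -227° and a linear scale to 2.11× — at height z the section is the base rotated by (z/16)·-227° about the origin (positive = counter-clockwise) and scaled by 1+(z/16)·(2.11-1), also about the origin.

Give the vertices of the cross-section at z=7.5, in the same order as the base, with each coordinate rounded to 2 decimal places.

t = z/height = 7.5/16 = 0.46875
s = 1 + (scale-1)·z/height = 1 + (2.11-1)·7.5/16 = 1.520313
θ = twist·z/height = -227°·7.5/16 = -106.4063° = -1.857139 rad
cos θ = -0.282446, sin θ = -0.959283 (intermediates below are computed at full precision and shown rounded to 5 d.p.)
v1: (-5,-3.5) → rotate → (-1.94526,5.78498) → ×s → (-2.95740,8.79497) → (-2.96,8.79)
v2: (4,-3) → rotate → (-4.00763,-2.98979) → ×s → (-6.09286,-4.54542) → (-6.09,-4.55)
v3: (3,-2) → rotate → (-2.76590,-2.31296) → ×s → (-4.20504,-3.51642) → (-4.21,-3.52)
v4: (-3,3.5) → rotate → (4.20483,1.88929) → ×s → (6.39265,2.87231) → (6.39,2.87)
v5: (-4,3) → rotate → (4.00763,2.98979) → ×s → (6.09286,4.54542) → (6.09,4.55)

Cross-section at z=7.5: (-2.96,8.79) (-6.09,-4.55) (-4.21,-3.52) (6.39,2.87) (6.09,4.55)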